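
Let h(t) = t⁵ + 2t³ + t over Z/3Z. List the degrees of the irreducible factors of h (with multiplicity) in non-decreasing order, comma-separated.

1, 2, 2

Roots in Z/3Z: h(0) = 0 → root; h(1) = 1; h(2) = 2.
Linear factors from roots: (t).
Complete factorization: h(t) = (t)·(t² + 1)^2.
Factor degrees with multiplicity: 1 + 2 + 2 = 5.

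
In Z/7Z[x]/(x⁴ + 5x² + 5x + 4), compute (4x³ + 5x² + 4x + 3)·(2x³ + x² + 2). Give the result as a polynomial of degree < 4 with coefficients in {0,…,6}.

6x^3 + 4x^2 + 3x + 2

Multiply in Z/7Z[x]: (4x³ + 5x² + 4x + 3)·(2x³ + x² + 2) = x⁶ + 6x⁴ + 4x³ + 6x² + x + 6.
Reduce using x⁴ ≡ 2x² + 2x + 3 (mod x⁴ + 5x² + 5x + 4).
Reduced: 6x³ + 4x² + 3x + 2.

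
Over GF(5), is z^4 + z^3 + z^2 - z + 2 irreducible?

Yes

Write f(z) = z^4 + z^3 + z^2 - z + 2.
Check for roots in GF(5): f(0) = 2; f(1) = 4; f(2) = 3; f(3) = 1; f(4) = 4.
No roots, so no linear factors.
Degree-2 irreducible divisors: test the 10 monic irreducibles of degree 2 over GF(5).
None of them divide f (all give nonzero remainder).
No irreducible factor of degree ≤ 2 exists, so f is irreducible over GF(5).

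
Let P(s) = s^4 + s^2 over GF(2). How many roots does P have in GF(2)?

Evaluate at each of the 2 elements of GF(2):
P(0) = 0 → root; P(1) = 0 → root.
Roots: {0, 1}.

2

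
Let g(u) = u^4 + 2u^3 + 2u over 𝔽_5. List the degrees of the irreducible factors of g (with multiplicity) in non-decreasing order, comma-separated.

Roots in 𝔽_5: g(0) = 0 → root; g(1) = 0 → root; g(2) = 1; g(3) = 1; g(4) = 2.
Linear factors from roots: (u), (u - 1).
Complete factorization: g(u) = (u)·(u - 1)·(u^2 - 2u - 2).
Factor degrees with multiplicity: 1 + 1 + 2 = 4.

1, 1, 2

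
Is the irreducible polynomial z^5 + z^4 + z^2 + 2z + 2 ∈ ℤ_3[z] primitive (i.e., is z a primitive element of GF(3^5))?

Write f(z) = z^5 + z^4 + z^2 + 2z + 2.
|GF(3^5)^×| = 3^5 − 1 = 242. Prime factorization: 242 = 2·11^2.
f is primitive ⇔ z has order 242 in GF(3)[z]/(f), i.e. z^(242/q) ≠ 1 for each prime q | 242.
z^(121) mod f = 1
z^(22) mod f = z^4 + 2z^3 + 2.
Since z^(121) = 1, the order of z divides 121 < 242; not primitive.

No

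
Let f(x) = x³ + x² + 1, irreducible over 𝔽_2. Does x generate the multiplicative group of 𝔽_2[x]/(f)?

Yes

|GF(2^3)^×| = 2^3 − 1 = 7. Prime factorization: 7 = 7.
f is primitive ⇔ x has order 7 in GF(2)[x]/(f), i.e. x^(7/q) ≠ 1 for each prime q | 7.
x^(1) mod f = x.
None equal 1, so x has full order 7; f is primitive.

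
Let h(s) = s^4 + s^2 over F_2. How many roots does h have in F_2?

2

Evaluate at each of the 2 elements of F_2:
h(0) = 0 → root; h(1) = 0 → root.
Roots: {0, 1}.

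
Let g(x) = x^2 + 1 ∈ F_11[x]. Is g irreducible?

Yes

Check each element of F_11 for a root: g(0)=1, g(1)=2, g(2)=5, g(3)=10, g(4)=6, g(5)=4, g(6)=4, g(7)=6, g(8)=10, g(9)=5, g(10)=2.
No roots. A degree-2 polynomial over a field with no linear factor is irreducible.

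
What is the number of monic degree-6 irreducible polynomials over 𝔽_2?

9

By the necklace-counting formula, N_2(6) = (1/6) Σ_{d|6} μ(6/d)·2^d.
Divisors of 6: 1, 2, 3, 6; μ(6/d) for each: 1, -1, -1, 1.
Σ = 2^1 − 2^2 − 2^3 + 2^6 = 54.
N = 54/6 = 9.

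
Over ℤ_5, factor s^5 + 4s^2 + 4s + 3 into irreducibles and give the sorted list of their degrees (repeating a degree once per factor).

2, 3

Write f(s) = s^5 + 4s^2 + 4s + 3.
Roots in ℤ_5: f(0) = 3; f(1) = 2; f(2) = 4; f(3) = 4; f(4) = 2.
Complete factorization: f(s) = (s^2 + 2s + 4)·(s^3 + 3s^2 + 2).
Factor degrees with multiplicity: 2 + 3 = 5.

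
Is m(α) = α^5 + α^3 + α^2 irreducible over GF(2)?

No

Check for roots in GF(2): m(0) = 0 → root; m(1) = 1.
m(0) = 0, so (α) divides m(α); m is reducible.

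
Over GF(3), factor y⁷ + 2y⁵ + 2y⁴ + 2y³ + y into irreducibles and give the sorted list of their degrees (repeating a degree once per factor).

Write h(y) = y⁷ + 2y⁵ + 2y⁴ + 2y³ + y.
Roots in GF(3): h(0) = 0 → root; h(1) = 2; h(2) = 2.
Linear factors from roots: (y).
Complete factorization: h(y) = (y)·(y³ + y² + y + 2)·(y³ + 2y² + 2y + 2).
Factor degrees with multiplicity: 1 + 3 + 3 = 7.

1, 3, 3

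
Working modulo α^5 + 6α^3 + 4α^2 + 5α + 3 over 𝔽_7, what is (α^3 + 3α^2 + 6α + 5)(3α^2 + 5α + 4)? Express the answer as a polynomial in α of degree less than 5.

Multiply in 𝔽_7[α]: (α^3 + 3α^2 + 6α + 5)·(3α^2 + 5α + 4) = 3α^5 + 2α^3 + α^2 + 6.
Reduce using α^5 ≡ α^3 + 3α^2 + 2α + 4 (mod α^5 + 6α^3 + 4α^2 + 5α + 3).
Reduced: 5α^3 + 3α^2 + 6α + 4.

5α^3 + 3α^2 + 6α + 4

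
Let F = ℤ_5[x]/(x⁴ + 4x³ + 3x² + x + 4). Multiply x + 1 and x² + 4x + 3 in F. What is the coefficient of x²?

0

Multiply in ℤ_5[x]: (x + 1)·(x² + 4x + 3) = x³ + 2x + 3.
Reduced: x³ + 2x + 3.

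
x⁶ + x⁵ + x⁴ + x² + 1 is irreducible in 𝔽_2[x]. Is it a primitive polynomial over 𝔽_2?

No

Write f(x) = x⁶ + x⁵ + x⁴ + x² + 1.
|GF(2^6)^×| = 2^6 − 1 = 63. Prime factorization: 63 = 3^2·7.
f is primitive ⇔ x has order 63 in GF(2)[x]/(f), i.e. x^(63/q) ≠ 1 for each prime q | 63.
x^(21) mod f = 1
x^(9) mod f = x³ + 1.
Since x^(21) = 1, the order of x divides 21 < 63; not primitive.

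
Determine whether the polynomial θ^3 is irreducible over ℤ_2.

No

Write f(θ) = θ^3.
Check for roots in ℤ_2: f(0) = 0 → root; f(1) = 1.
f(0) = 0, so (θ) divides f(θ); f is reducible.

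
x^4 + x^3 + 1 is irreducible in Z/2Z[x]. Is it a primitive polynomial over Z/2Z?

Yes

Write f(x) = x^4 + x^3 + 1.
|GF(2^4)^×| = 2^4 − 1 = 15. Prime factorization: 15 = 3·5.
f is primitive ⇔ x has order 15 in GF(2)[x]/(f), i.e. x^(15/q) ≠ 1 for each prime q | 15.
x^(5) mod f = x^3 + x + 1.
x^(3) mod f = x^3.
None equal 1, so x has full order 15; f is primitive.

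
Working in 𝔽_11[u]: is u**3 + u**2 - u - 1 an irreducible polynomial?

No

Write m(u) = u**3 + u**2 - u - 1.
Check each element of 𝔽_11 for a root: m(0)=10, m(1)=0, m(2)=9, m(3)=10, m(4)=9, m(5)=1, m(6)=3, m(7)=10, m(8)=6, m(9)=8, m(10)=0.
m(1) = 0, so (u − 1) divides m(u); m is reducible.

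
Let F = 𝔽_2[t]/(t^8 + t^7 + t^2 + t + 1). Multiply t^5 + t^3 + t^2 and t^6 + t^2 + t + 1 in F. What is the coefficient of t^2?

Multiply in 𝔽_2[t]: (t^5 + t^3 + t^2)·(t^6 + t^2 + t + 1) = t^11 + t^9 + t^8 + t^7 + t^6 + t^2.
Reduce using t^8 ≡ t^7 + t^2 + t + 1 (mod t^8 + t^7 + t^2 + t + 1).
Reduced: t^6 + t^5 + t^2 + t + 1.

1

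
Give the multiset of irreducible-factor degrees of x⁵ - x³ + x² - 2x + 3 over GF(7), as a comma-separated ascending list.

5

Write g(x) = x⁵ - x³ + x² - 2x + 3.
Complete factorization: g(x) = (x⁵ - x³ + x² - 2x + 3).
Factor degrees with multiplicity: 5 = 5.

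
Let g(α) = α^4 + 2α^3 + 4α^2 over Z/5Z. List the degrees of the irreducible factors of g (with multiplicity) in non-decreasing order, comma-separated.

Roots in Z/5Z: g(0) = 0 → root; g(1) = 2; g(2) = 3; g(3) = 1; g(4) = 3.
Linear factors from roots: (α).
Complete factorization: g(α) = (α)^2·(α^2 + 2α + 4).
Factor degrees with multiplicity: 1 + 1 + 2 = 4.

1, 1, 2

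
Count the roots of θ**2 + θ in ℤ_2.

Write P(θ) = θ**2 + θ.
Evaluate at each of the 2 elements of ℤ_2:
P(0) = 0 → root; P(1) = 0 → root.
Roots: {0, 1}.

2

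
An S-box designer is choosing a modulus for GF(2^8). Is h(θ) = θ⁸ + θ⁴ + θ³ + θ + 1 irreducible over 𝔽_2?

Check for roots in 𝔽_2: h(0) = 1; h(1) = 1.
No roots, so no linear factors.
Monic irreducibles of degree 2 over GF(2): θ² + θ + 1.
None of them divide h (all give nonzero remainder).
Monic irreducibles of degree 3 over GF(2): θ³ + θ + 1, θ³ + θ² + 1.
None of them divide h (all give nonzero remainder).
Monic irreducibles of degree 4 over GF(2): θ⁴ + θ + 1, θ⁴ + θ³ + 1, θ⁴ + θ³ + θ² + θ + 1.
None of them divide h (all give nonzero remainder).
No irreducible factor of degree ≤ 4 exists, so h is irreducible over GF(2).

Yes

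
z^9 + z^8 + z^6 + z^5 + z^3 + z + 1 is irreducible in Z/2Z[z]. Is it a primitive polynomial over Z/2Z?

Yes

Write f(z) = z^9 + z^8 + z^6 + z^5 + z^3 + z + 1.
|GF(2^9)^×| = 2^9 − 1 = 511. Prime factorization: 511 = 7·73.
f is primitive ⇔ z has order 511 in GF(2)[z]/(f), i.e. z^(511/q) ≠ 1 for each prime q | 511.
z^(73) mod f = z^6 + z^5 + z^3 + z^2 + z + 1.
z^(7) mod f = z^7.
None equal 1, so z has full order 511; f is primitive.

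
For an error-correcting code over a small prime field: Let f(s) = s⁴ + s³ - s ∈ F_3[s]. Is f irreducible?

Check for roots in F_3: f(0) = 0 → root; f(1) = 1; f(2) = 1.
f(0) = 0, so (s) divides f(s); f is reducible.

No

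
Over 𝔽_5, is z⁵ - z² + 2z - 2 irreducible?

Write m(z) = z⁵ - z² + 2z - 2.
Check for roots in 𝔽_5: m(0) = 3; m(1) = 0 → root; m(2) = 0 → root; m(3) = 3; m(4) = 4.
m(1) = 0, so (z − 1) divides m(z); m is reducible.

No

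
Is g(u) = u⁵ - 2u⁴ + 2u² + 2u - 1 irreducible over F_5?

Yes

Check for roots in F_5: g(0) = 4; g(1) = 2; g(2) = 1; g(3) = 4; g(4) = 1.
No roots, so no linear factors.
Degree-2 irreducible divisors: test the 10 monic irreducibles of degree 2 over GF(5).
None of them divide g (all give nonzero remainder).
No irreducible factor of degree ≤ 2 exists, so g is irreducible over GF(5).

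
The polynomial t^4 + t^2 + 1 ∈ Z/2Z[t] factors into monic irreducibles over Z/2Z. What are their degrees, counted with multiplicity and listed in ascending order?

2, 2

Write f(t) = t^4 + t^2 + 1.
Roots in Z/2Z: f(0) = 1; f(1) = 1.
Complete factorization: f(t) = (t^2 + t + 1)^2.
Factor degrees with multiplicity: 2 + 2 = 4.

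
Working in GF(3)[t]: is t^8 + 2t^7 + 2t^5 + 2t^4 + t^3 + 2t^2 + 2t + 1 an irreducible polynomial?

Write g(t) = t^8 + 2t^7 + 2t^5 + 2t^4 + t^3 + 2t^2 + 2t + 1.
Check for roots in GF(3): g(0) = 1; g(1) = 1; g(2) = 2.
No roots, so no linear factors.
Monic irreducibles of degree 2 over GF(3): t^2 + 1, t^2 + t + 2, t^2 + 2t + 2.
None of them divide g (all give nonzero remainder).
Degree-3 irreducible divisors: test the 8 monic irreducibles of degree 3 over GF(3).
None of them divide g (all give nonzero remainder).
Degree-4 irreducible divisors: test the 18 monic irreducibles of degree 4 over GF(3).
None of them divide g (all give nonzero remainder).
No irreducible factor of degree ≤ 4 exists, so g is irreducible over GF(3).

Yes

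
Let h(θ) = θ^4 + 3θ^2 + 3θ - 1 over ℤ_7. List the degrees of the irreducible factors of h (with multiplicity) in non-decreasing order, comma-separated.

1, 1, 1, 1

Linear factors from roots: (θ + 3), (θ + 2), (θ + 1).
Complete factorization: h(θ) = (θ + 2)·(θ + 3)·(θ + 1)^2.
Factor degrees with multiplicity: 1 + 1 + 1 + 1 = 4.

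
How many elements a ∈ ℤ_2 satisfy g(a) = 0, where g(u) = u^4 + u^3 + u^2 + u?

2

Evaluate at each of the 2 elements of ℤ_2:
g(0) = 0 → root; g(1) = 0 → root.
Roots: {0, 1}.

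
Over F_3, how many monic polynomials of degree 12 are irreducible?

The number of monic irreducibles of degree 12 over GF(3) is (1/12)·Σ_{d∣12} μ(12/d) 3^d.
Divisors of 12: 1, 2, 3, 4, 6, 12; μ(12/d) for each: 0, 1, 0, -1, -1, 1.
Σ = 3^2 − 3^4 − 3^6 + 3^12 = 530640.
N = 530640/12 = 44220.

44220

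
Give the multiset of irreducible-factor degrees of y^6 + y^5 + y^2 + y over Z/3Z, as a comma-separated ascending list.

1, 1, 2, 2

Write f(y) = y^6 + y^5 + y^2 + y.
Roots in Z/3Z: f(0) = 0 → root; f(1) = 1; f(2) = 0 → root.
Linear factors from roots: (y), (y + 1).
Complete factorization: f(y) = (y)·(y + 1)·(y^2 + y + 2)·(y^2 + 2y + 2).
Factor degrees with multiplicity: 1 + 1 + 2 + 2 = 6.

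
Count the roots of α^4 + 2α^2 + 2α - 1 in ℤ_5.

Write f(α) = α^4 + 2α^2 + 2α - 1.
Evaluate at each of the 5 elements of ℤ_5:
f(0) = 4; f(1) = 4; f(2) = 2; f(3) = 4; f(4) = 0 → root.
Roots: {4}.

1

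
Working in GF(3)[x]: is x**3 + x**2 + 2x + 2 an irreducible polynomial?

Write m(x) = x**3 + x**2 + 2x + 2.
Check for roots in GF(3): m(0) = 2; m(1) = 0 → root; m(2) = 0 → root.
m(1) = 0, so (x − 1) divides m(x); m is reducible.

No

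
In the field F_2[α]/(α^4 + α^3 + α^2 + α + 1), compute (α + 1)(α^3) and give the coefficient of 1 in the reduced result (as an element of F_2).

1

Multiply in F_2[α]: (α + 1)·(α^3) = α^4 + α^3.
Reduce using α^4 ≡ α^3 + α^2 + α + 1 (mod α^4 + α^3 + α^2 + α + 1).
Reduced: α^2 + α + 1.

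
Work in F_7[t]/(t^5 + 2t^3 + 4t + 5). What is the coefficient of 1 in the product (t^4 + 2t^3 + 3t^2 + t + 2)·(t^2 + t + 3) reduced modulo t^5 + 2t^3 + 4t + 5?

Multiply in F_7[t]: (t^4 + 2t^3 + 3t^2 + t + 2)·(t^2 + t + 3) = t^6 + 3t^5 + t^4 + 3t^3 + 5t^2 + 5t + 6.
Reduce using t^5 ≡ 5t^3 + 3t + 2 (mod t^5 + 2t^3 + 4t + 5).
Reduced: 6t^4 + 4t^3 + t^2 + 2t + 5.

5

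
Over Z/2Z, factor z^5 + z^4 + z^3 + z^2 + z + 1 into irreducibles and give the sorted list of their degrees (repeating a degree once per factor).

1, 2, 2

Write f(z) = z^5 + z^4 + z^3 + z^2 + z + 1.
Roots in Z/2Z: f(0) = 1; f(1) = 0 → root.
Linear factors from roots: (z + 1).
Complete factorization: f(z) = (z + 1)·(z^2 + z + 1)^2.
Factor degrees with multiplicity: 1 + 2 + 2 = 5.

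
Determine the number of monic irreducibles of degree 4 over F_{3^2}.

1620

The number of monic irreducibles of degree 4 over GF(9) is (1/4)·Σ_{d∣4} μ(4/d) 9^d.
Divisors of 4: 1, 2, 4; μ(4/d) for each: 0, -1, 1.
Σ = − 9^2 + 9^4 = 6480.
N = 6480/4 = 1620.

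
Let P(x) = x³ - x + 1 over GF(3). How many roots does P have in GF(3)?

0

Evaluate at each of the 3 elements of GF(3):
P(0) = 1; P(1) = 1; P(2) = 1.
No element is a root.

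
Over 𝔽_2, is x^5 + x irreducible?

Write f(x) = x^5 + x.
Check for roots in 𝔽_2: f(0) = 0 → root; f(1) = 0 → root.
f(0) = 0, so (x) divides f(x); f is reducible.

No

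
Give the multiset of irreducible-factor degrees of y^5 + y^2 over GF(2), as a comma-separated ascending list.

Write f(y) = y^5 + y^2.
Roots in GF(2): f(0) = 0 → root; f(1) = 0 → root.
Linear factors from roots: (y), (y + 1).
Complete factorization: f(y) = (y + 1)·(y)^2·(y^2 + y + 1).
Factor degrees with multiplicity: 1 + 1 + 1 + 2 = 5.

1, 1, 1, 2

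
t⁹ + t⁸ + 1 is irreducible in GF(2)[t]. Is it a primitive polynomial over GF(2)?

No

Write f(t) = t⁹ + t⁸ + 1.
|GF(2^9)^×| = 2^9 − 1 = 511. Prime factorization: 511 = 7·73.
f is primitive ⇔ t has order 511 in GF(2)[t]/(f), i.e. t^(511/q) ≠ 1 for each prime q | 511.
t^(73) mod f = 1
t^(7) mod f = t⁷.
Since t^(73) = 1, the order of t divides 73 < 511; not primitive.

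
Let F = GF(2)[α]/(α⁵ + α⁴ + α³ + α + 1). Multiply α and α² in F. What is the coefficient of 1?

0

Multiply in GF(2)[α]: (α)·(α²) = α³.
Reduced: α³.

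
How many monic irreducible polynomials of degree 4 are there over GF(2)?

3

The number of monic irreducibles of degree 4 over GF(2) is (1/4)·Σ_{d∣4} μ(4/d) 2^d.
Divisors of 4: 1, 2, 4; μ(4/d) for each: 0, -1, 1.
Σ = − 2^2 + 2^4 = 12.
N = 12/4 = 3.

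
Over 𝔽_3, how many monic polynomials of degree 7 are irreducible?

312

The number of monic irreducibles of degree 7 over GF(3) is (1/7)·Σ_{d∣7} μ(7/d) 3^d.
Divisors of 7: 1, 7; μ(7/d) for each: -1, 1.
Σ = − 3^1 + 3^7 = 2184.
N = 2184/7 = 312.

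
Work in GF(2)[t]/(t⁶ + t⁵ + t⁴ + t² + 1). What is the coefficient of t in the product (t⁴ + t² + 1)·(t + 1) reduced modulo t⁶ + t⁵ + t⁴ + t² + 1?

Multiply in GF(2)[t]: (t⁴ + t² + 1)·(t + 1) = t⁵ + t⁴ + t³ + t² + t + 1.
Reduced: t⁵ + t⁴ + t³ + t² + t + 1.

1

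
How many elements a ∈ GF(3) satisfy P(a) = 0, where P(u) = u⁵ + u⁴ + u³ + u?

1

Evaluate at each of the 3 elements of GF(3):
P(0) = 0 → root; P(1) = 1; P(2) = 1.
Roots: {0}.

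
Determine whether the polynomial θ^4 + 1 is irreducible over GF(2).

Write P(θ) = θ^4 + 1.
Check for roots in GF(2): P(0) = 1; P(1) = 0 → root.
P(1) = 0, so (θ − 1) divides P(θ); P is reducible.

No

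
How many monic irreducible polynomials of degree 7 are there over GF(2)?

x^(2^7) − x is the product of all monic irreducibles of degree dividing 7; Möbius inversion gives N = (1/7) Σ μ(7/d)·2^d.
Divisors of 7: 1, 7; μ(7/d) for each: -1, 1.
Σ = − 2^1 + 2^7 = 126.
N = 126/7 = 18.

18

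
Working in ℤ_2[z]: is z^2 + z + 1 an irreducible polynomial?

Yes

Write m(z) = z^2 + z + 1.
Check for roots in ℤ_2: m(0) = 1; m(1) = 1.
No roots. A degree-2 polynomial over a field with no linear factor is irreducible.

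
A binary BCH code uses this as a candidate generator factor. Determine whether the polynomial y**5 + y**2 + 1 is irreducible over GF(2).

Write m(y) = y**5 + y**2 + 1.
Check for roots in GF(2): m(0) = 1; m(1) = 1.
No roots, so no linear factors.
Monic irreducibles of degree 2 over GF(2): y**2 + y + 1.
None of them divide m (all give nonzero remainder).
No irreducible factor of degree ≤ 2 exists, so m is irreducible over GF(2).

Yes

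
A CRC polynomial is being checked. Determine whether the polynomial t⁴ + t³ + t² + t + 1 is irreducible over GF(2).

Yes

Write h(t) = t⁴ + t³ + t² + t + 1.
Check for roots in GF(2): h(0) = 1; h(1) = 1.
No roots, so no linear factors.
Monic irreducibles of degree 2 over GF(2): t² + t + 1.
None of them divide h (all give nonzero remainder).
No irreducible factor of degree ≤ 2 exists, so h is irreducible over GF(2).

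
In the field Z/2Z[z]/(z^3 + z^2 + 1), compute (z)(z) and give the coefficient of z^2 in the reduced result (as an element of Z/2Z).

1

Multiply in Z/2Z[z]: (z)·(z) = z^2.
Reduced: z^2.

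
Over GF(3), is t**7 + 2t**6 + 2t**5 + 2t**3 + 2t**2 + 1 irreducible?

No

Write g(t) = t**7 + 2t**6 + 2t**5 + 2t**3 + 2t**2 + 1.
Check for roots in GF(3): g(0) = 1; g(1) = 1; g(2) = 0 → root.
g(2) = 0, so (t − 2) divides g(t); g is reducible.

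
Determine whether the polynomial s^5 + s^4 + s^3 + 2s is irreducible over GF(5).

No

Write m(s) = s^5 + s^4 + s^3 + 2s.
Check for roots in GF(5): m(0) = 0 → root; m(1) = 0 → root; m(2) = 0 → root; m(3) = 2; m(4) = 2.
m(0) = 0, so (s) divides m(s); m is reducible.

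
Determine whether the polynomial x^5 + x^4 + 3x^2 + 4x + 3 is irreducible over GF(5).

Write g(x) = x^5 + x^4 + 3x^2 + 4x + 3.
Check for roots in GF(5): g(0) = 3; g(1) = 2; g(2) = 1; g(3) = 1; g(4) = 2.
No roots, so no linear factors.
Degree-2 irreducible divisors: test the 10 monic irreducibles of degree 2 over GF(5).
None of them divide g (all give nonzero remainder).
No irreducible factor of degree ≤ 2 exists, so g is irreducible over GF(5).

Yes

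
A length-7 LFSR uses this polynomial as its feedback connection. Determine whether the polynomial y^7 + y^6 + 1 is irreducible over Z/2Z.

Yes

Write f(y) = y^7 + y^6 + 1.
Check for roots in Z/2Z: f(0) = 1; f(1) = 1.
No roots, so no linear factors.
Monic irreducibles of degree 2 over GF(2): y^2 + y + 1.
None of them divide f (all give nonzero remainder).
Monic irreducibles of degree 3 over GF(2): y^3 + y + 1, y^3 + y^2 + 1.
None of them divide f (all give nonzero remainder).
No irreducible factor of degree ≤ 3 exists, so f is irreducible over GF(2).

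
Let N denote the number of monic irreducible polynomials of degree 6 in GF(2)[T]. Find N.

9

Gauss's count: N_{2}(6) = (1/6) Σ_{d|6} μ(6/d)·2^d.
Divisors of 6: 1, 2, 3, 6; μ(6/d) for each: 1, -1, -1, 1.
Σ = 2^1 − 2^2 − 2^3 + 2^6 = 54.
N = 54/6 = 9.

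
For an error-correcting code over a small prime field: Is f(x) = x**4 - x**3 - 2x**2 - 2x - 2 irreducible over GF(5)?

No

Check for roots in GF(5): f(0) = 3; f(1) = 4; f(2) = 4; f(3) = 3; f(4) = 0 → root.
f(4) = 0, so (x − 4) divides f(x); f is reducible.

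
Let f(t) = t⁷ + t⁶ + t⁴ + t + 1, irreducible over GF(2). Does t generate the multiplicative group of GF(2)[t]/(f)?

|GF(2^7)^×| = 2^7 − 1 = 127. Prime factorization: 127 = 127.
f is primitive ⇔ t has order 127 in GF(2)[t]/(f), i.e. t^(127/q) ≠ 1 for each prime q | 127.
t^(1) mod f = t.
None equal 1, so t has full order 127; f is primitive.

Yes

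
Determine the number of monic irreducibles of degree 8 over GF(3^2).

Gauss's count: N_{9}(8) = (1/8) Σ_{d|8} μ(8/d)·9^d.
Divisors of 8: 1, 2, 4, 8; μ(8/d) for each: 0, 0, -1, 1.
Σ = − 9^4 + 9^8 = 43040160.
N = 43040160/8 = 5380020.

5380020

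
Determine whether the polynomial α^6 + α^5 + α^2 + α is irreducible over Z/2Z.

No

Write h(α) = α^6 + α^5 + α^2 + α.
Check for roots in Z/2Z: h(0) = 0 → root; h(1) = 0 → root.
h(0) = 0, so (α) divides h(α); h is reducible.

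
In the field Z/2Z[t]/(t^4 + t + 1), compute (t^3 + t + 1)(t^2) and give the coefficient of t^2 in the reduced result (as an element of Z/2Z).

0

Multiply in Z/2Z[t]: (t^3 + t + 1)·(t^2) = t^5 + t^3 + t^2.
Reduce using t^4 ≡ t + 1 (mod t^4 + t + 1).
Reduced: t^3 + t.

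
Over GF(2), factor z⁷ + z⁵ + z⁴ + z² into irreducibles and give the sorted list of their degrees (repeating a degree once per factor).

Write f(z) = z⁷ + z⁵ + z⁴ + z².
Roots in GF(2): f(0) = 0 → root; f(1) = 0 → root.
Linear factors from roots: (z), (z + 1).
Complete factorization: f(z) = (z)^2·(z + 1)^3·(z² + z + 1).
Factor degrees with multiplicity: 1 + 1 + 1 + 1 + 1 + 2 = 7.

1, 1, 1, 1, 1, 2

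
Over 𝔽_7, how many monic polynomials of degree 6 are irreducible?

Gauss's count: N_{7}(6) = (1/6) Σ_{d|6} μ(6/d)·7^d.
Divisors of 6: 1, 2, 3, 6; μ(6/d) for each: 1, -1, -1, 1.
Σ = 7^1 − 7^2 − 7^3 + 7^6 = 117264.
N = 117264/6 = 19544.

19544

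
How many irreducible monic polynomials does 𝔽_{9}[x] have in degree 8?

5380020

Gauss's count: N_{9}(8) = (1/8) Σ_{d|8} μ(8/d)·9^d.
Divisors of 8: 1, 2, 4, 8; μ(8/d) for each: 0, 0, -1, 1.
Σ = − 9^4 + 9^8 = 43040160.
N = 43040160/8 = 5380020.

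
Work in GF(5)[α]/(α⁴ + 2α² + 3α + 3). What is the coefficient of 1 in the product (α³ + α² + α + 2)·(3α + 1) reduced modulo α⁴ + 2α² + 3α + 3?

Multiply in GF(5)[α]: (α³ + α² + α + 2)·(3α + 1) = 3α⁴ + 4α³ + 4α² + 2α + 2.
Reduce using α⁴ ≡ 3α² + 2α + 2 (mod α⁴ + 2α² + 3α + 3).
Reduced: 4α³ + 3α² + 3α + 3.

3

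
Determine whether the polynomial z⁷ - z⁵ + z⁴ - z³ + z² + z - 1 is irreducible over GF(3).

Yes

Write P(z) = z⁷ - z⁵ + z⁴ - z³ + z² + z - 1.
Check for roots in GF(3): P(0) = 2; P(1) = 1; P(2) = 1.
No roots, so no linear factors.
Monic irreducibles of degree 2 over GF(3): z² + 1, z² + z - 1, z² - z - 1.
None of them divide P (all give nonzero remainder).
Degree-3 irreducible divisors: test the 8 monic irreducibles of degree 3 over GF(3).
None of them divide P (all give nonzero remainder).
No irreducible factor of degree ≤ 3 exists, so P is irreducible over GF(3).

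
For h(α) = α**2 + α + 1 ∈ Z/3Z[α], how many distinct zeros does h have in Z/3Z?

1

Evaluate at each of the 3 elements of Z/3Z:
h(0) = 1; h(1) = 0 → root; h(2) = 1.
Roots: {1}.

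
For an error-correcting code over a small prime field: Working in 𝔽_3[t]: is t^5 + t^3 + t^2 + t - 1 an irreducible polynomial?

Write f(t) = t^5 + t^3 + t^2 + t - 1.
Check for roots in 𝔽_3: f(0) = 2; f(1) = 0 → root; f(2) = 0 → root.
f(1) = 0, so (t − 1) divides f(t); f is reducible.

No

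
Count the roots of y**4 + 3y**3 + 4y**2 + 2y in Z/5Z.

4

Write f(y) = y**4 + 3y**3 + 4y**2 + 2y.
Evaluate at each of the 5 elements of Z/5Z:
f(0) = 0 → root; f(1) = 0 → root; f(2) = 0 → root; f(3) = 4; f(4) = 0 → root.
Roots: {0, 1, 2, 4}.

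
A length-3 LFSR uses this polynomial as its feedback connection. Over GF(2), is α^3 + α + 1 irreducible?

Yes

Write m(α) = α^3 + α + 1.
Check for roots in GF(2): m(0) = 1; m(1) = 1.
No roots. A degree-3 polynomial over a field with no linear factor is irreducible.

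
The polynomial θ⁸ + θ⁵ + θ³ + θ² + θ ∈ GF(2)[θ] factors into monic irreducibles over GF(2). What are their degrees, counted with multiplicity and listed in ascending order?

Write f(θ) = θ⁸ + θ⁵ + θ³ + θ² + θ.
Roots in GF(2): f(0) = 0 → root; f(1) = 1.
Linear factors from roots: (θ).
Complete factorization: f(θ) = (θ)·(θ² + θ + 1)^2·(θ³ + θ + 1).
Factor degrees with multiplicity: 1 + 2 + 2 + 3 = 8.

1, 2, 2, 3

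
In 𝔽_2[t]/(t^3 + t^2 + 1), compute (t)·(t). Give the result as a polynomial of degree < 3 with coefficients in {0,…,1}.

t^2

Multiply in 𝔽_2[t]: (t)·(t) = t^2.
Reduced: t^2.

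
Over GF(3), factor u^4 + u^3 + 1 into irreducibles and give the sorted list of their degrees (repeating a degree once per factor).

Write f(u) = u^4 + u^3 + 1.
Roots in GF(3): f(0) = 1; f(1) = 0 → root; f(2) = 1.
Linear factors from roots: (u - 1).
Complete factorization: f(u) = (u - 1)·(u^3 - u^2 - u - 1).
Factor degrees with multiplicity: 1 + 3 = 4.

1, 3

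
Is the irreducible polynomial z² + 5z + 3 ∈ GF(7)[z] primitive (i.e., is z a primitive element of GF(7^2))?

Write f(z) = z² + 5z + 3.
|GF(7^2)^×| = 7^2 − 1 = 48. Prime factorization: 48 = 2^4·3.
f is primitive ⇔ z has order 48 in GF(7)[z]/(f), i.e. z^(48/q) ≠ 1 for each prime q | 48.
z^(24) mod f = 6.
z^(16) mod f = 2.
None equal 1, so z has full order 48; f is primitive.

Yes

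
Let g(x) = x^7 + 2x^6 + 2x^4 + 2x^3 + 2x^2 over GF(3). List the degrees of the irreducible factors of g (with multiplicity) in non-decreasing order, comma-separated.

Roots in GF(3): g(0) = 0 → root; g(1) = 0 → root; g(2) = 0 → root.
Linear factors from roots: (x), (x + 2), (x + 1).
Complete factorization: g(x) = (x + 1)·(x + 2)·(x)^2·(x^3 + 2x^2 + x + 1).
Factor degrees with multiplicity: 1 + 1 + 1 + 1 + 3 = 7.

1, 1, 1, 1, 3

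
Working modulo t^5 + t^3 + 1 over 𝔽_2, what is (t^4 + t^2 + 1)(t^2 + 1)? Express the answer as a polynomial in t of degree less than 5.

t^4 + t + 1

Multiply in 𝔽_2[t]: (t^4 + t^2 + 1)·(t^2 + 1) = t^6 + 1.
Reduce using t^5 ≡ t^3 + 1 (mod t^5 + t^3 + 1).
Reduced: t^4 + t + 1.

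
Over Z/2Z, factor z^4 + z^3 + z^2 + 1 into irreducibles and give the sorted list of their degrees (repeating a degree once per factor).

Write g(z) = z^4 + z^3 + z^2 + 1.
Roots in Z/2Z: g(0) = 1; g(1) = 0 → root.
Linear factors from roots: (z + 1).
Complete factorization: g(z) = (z + 1)·(z^3 + z + 1).
Factor degrees with multiplicity: 1 + 3 = 4.

1, 3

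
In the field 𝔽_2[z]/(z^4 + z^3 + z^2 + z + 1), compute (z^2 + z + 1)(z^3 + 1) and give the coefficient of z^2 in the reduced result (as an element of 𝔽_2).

Multiply in 𝔽_2[z]: (z^2 + z + 1)·(z^3 + 1) = z^5 + z^4 + z^3 + z^2 + z + 1.
Reduce using z^4 ≡ z^3 + z^2 + z + 1 (mod z^4 + z^3 + z^2 + z + 1).
Reduced: 1.

0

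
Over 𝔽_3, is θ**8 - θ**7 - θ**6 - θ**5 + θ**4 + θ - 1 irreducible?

Write g(θ) = θ**8 - θ**7 - θ**6 - θ**5 + θ**4 + θ - 1.
Check for roots in 𝔽_3: g(0) = 2; g(1) = 2; g(2) = 1.
No roots, so no linear factors.
Monic irreducibles of degree 2 over GF(3): θ**2 + 1, θ**2 + θ - 1, θ**2 - θ - 1.
None of them divide g (all give nonzero remainder).
Degree-3 irreducible divisors: test the 8 monic irreducibles of degree 3 over GF(3).
None of them divide g (all give nonzero remainder).
Degree-4 irreducible divisors: test the 18 monic irreducibles of degree 4 over GF(3).
None of them divide g (all give nonzero remainder).
No irreducible factor of degree ≤ 4 exists, so g is irreducible over GF(3).

Yes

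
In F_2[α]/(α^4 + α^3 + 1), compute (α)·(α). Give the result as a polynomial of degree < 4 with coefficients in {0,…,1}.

Multiply in F_2[α]: (α)·(α) = α^2.
Reduced: α^2.

α^2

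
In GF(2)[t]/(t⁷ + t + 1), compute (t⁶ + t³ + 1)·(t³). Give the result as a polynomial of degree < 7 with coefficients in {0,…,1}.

Multiply in GF(2)[t]: (t⁶ + t³ + 1)·(t³) = t⁹ + t⁶ + t³.
Reduce using t⁷ ≡ t + 1 (mod t⁷ + t + 1).
Reduced: t⁶ + t².

t^6 + t^2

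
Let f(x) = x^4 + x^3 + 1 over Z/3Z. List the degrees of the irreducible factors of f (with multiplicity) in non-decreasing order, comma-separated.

1, 3

Roots in Z/3Z: f(0) = 1; f(1) = 0 → root; f(2) = 1.
Linear factors from roots: (x + 2).
Complete factorization: f(x) = (x + 2)·(x^3 + 2x^2 + 2x + 2).
Factor degrees with multiplicity: 1 + 3 = 4.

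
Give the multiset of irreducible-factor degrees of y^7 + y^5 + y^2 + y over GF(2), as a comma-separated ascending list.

1, 1, 2, 3

Write f(y) = y^7 + y^5 + y^2 + y.
Roots in GF(2): f(0) = 0 → root; f(1) = 0 → root.
Linear factors from roots: (y), (y + 1).
Complete factorization: f(y) = (y)·(y + 1)·(y^2 + y + 1)·(y^3 + y + 1).
Factor degrees with multiplicity: 1 + 1 + 2 + 3 = 7.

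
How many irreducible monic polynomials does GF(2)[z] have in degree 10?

By the necklace-counting formula, N_2(10) = (1/10) Σ_{d|10} μ(10/d)·2^d.
Divisors of 10: 1, 2, 5, 10; μ(10/d) for each: 1, -1, -1, 1.
Σ = 2^1 − 2^2 − 2^5 + 2^10 = 990.
N = 990/10 = 99.

99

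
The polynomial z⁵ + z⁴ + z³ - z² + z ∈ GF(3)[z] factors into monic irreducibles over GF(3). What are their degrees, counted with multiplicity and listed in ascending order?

1, 1, 1, 2

Write g(z) = z⁵ + z⁴ + z³ - z² + z.
Roots in GF(3): g(0) = 0 → root; g(1) = 0 → root; g(2) = 0 → root.
Linear factors from roots: (z), (z - 1), (z + 1).
Complete factorization: g(z) = (z)·(z + 1)·(z - 1)·(z² + z - 1).
Factor degrees with multiplicity: 1 + 1 + 1 + 2 = 5.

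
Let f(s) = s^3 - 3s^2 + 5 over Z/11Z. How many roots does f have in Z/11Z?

Evaluate at each of the 11 elements of Z/11Z:
f(0) = 5; f(1) = 3; f(2) = 1; f(3) = 5; f(4) = 10; f(5) = 0 → root; f(6) = 3; f(7) = 3; f(8) = 6; f(9) = 7; f(10) = 1.
Roots: {5}.

1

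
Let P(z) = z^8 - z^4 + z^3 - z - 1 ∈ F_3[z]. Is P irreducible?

Yes

Check for roots in F_3: P(0) = 2; P(1) = 2; P(2) = 2.
No roots, so no linear factors.
Monic irreducibles of degree 2 over GF(3): z^2 + 1, z^2 + z - 1, z^2 - z - 1.
None of them divide P (all give nonzero remainder).
Degree-3 irreducible divisors: test the 8 monic irreducibles of degree 3 over GF(3).
None of them divide P (all give nonzero remainder).
Degree-4 irreducible divisors: test the 18 monic irreducibles of degree 4 over GF(3).
None of them divide P (all give nonzero remainder).
No irreducible factor of degree ≤ 4 exists, so P is irreducible over GF(3).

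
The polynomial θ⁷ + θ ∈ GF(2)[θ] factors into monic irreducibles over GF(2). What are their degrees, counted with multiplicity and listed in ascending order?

Write g(θ) = θ⁷ + θ.
Roots in GF(2): g(0) = 0 → root; g(1) = 0 → root.
Linear factors from roots: (θ), (θ + 1).
Complete factorization: g(θ) = (θ)·(θ + 1)^2·(θ² + θ + 1)^2.
Factor degrees with multiplicity: 1 + 1 + 1 + 2 + 2 = 7.

1, 1, 1, 2, 2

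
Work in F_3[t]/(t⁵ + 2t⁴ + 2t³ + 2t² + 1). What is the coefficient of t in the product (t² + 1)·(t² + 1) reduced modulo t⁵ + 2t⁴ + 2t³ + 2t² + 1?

Multiply in F_3[t]: (t² + 1)·(t² + 1) = t⁴ + 2t² + 1.
Reduced: t⁴ + 2t² + 1.

0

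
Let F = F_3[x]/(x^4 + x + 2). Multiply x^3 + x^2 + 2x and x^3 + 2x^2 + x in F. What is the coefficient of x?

1

Multiply in F_3[x]: (x^3 + x^2 + 2x)·(x^3 + 2x^2 + x) = x^6 + 2x^4 + 2x^3 + 2x^2.
Reduce using x^4 ≡ 2x + 1 (mod x^4 + x + 2).
Reduced: x^3 + x + 2.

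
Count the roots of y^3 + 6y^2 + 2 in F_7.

Write f(y) = y^3 + 6y^2 + 2.
Evaluate at each of the 7 elements of F_7:
f(0) = 2; f(1) = 2; f(2) = 6; f(3) = 6; f(4) = 1; f(5) = 4; f(6) = 0 → root.
Roots: {6}.

1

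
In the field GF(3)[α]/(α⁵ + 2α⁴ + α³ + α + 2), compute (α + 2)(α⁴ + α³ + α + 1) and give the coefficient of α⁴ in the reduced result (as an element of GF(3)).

Multiply in GF(3)[α]: (α + 2)·(α⁴ + α³ + α + 1) = α⁵ + 2α³ + α² + 2.
Reduce using α⁵ ≡ α⁴ + 2α³ + 2α + 1 (mod α⁵ + 2α⁴ + α³ + α + 2).
Reduced: α⁴ + α³ + α² + 2α.

1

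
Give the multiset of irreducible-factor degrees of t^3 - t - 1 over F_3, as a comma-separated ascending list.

3

Write h(t) = t^3 - t - 1.
Roots in F_3: h(0) = 2; h(1) = 2; h(2) = 2.
Complete factorization: h(t) = (t^3 - t - 1).
Factor degrees with multiplicity: 3 = 3.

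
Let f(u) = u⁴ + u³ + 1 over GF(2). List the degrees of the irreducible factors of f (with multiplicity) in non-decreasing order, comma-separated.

Roots in GF(2): f(0) = 1; f(1) = 1.
Complete factorization: f(u) = (u⁴ + u³ + 1).
Factor degrees with multiplicity: 4 = 4.

4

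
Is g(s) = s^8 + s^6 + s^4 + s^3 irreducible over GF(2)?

Check for roots in GF(2): g(0) = 0 → root; g(1) = 0 → root.
g(0) = 0, so (s) divides g(s); g is reducible.

No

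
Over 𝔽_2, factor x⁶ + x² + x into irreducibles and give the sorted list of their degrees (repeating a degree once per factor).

Write h(x) = x⁶ + x² + x.
Roots in 𝔽_2: h(0) = 0 → root; h(1) = 1.
Linear factors from roots: (x).
Complete factorization: h(x) = (x)·(x² + x + 1)·(x³ + x² + 1).
Factor degrees with multiplicity: 1 + 2 + 3 = 6.

1, 2, 3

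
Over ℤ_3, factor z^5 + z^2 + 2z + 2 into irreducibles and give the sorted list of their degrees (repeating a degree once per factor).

Write g(z) = z^5 + z^2 + 2z + 2.
Roots in ℤ_3: g(0) = 2; g(1) = 0 → root; g(2) = 0 → root.
Linear factors from roots: (z + 2), (z + 1).
Complete factorization: g(z) = (z + 1)·(z + 2)^2·(z^2 + z + 2).
Factor degrees with multiplicity: 1 + 1 + 1 + 2 = 5.

1, 1, 1, 2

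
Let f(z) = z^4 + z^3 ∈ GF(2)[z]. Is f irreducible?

No

Check for roots in GF(2): f(0) = 0 → root; f(1) = 0 → root.
f(0) = 0, so (z) divides f(z); f is reducible.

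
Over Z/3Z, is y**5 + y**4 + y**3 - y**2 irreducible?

Write P(y) = y**5 + y**4 + y**3 - y**2.
Check for roots in Z/3Z: P(0) = 0 → root; P(1) = 2; P(2) = 1.
P(0) = 0, so (y) divides P(y); P is reducible.

No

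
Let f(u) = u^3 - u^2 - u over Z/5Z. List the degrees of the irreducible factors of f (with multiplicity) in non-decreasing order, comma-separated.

1, 1, 1

Roots in Z/5Z: f(0) = 0 → root; f(1) = 4; f(2) = 2; f(3) = 0 → root; f(4) = 4.
Linear factors from roots: (u), (u + 2).
Complete factorization: f(u) = (u)·(u + 2)^2.
Factor degrees with multiplicity: 1 + 1 + 1 = 3.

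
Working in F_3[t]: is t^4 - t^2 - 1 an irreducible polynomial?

Write g(t) = t^4 - t^2 - 1.
Check for roots in F_3: g(0) = 2; g(1) = 2; g(2) = 2.
No roots, so no linear factors.
Monic irreducibles of degree 2 over GF(3): t^2 + 1, t^2 + t - 1, t^2 - t - 1.
None of them divide g (all give nonzero remainder).
No irreducible factor of degree ≤ 2 exists, so g is irreducible over GF(3).

Yes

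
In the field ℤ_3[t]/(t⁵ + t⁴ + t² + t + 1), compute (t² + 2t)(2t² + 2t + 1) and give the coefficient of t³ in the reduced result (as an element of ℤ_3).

Multiply in ℤ_3[t]: (t² + 2t)·(2t² + 2t + 1) = 2t⁴ + 2t² + 2t.
Reduced: 2t⁴ + 2t² + 2t.

0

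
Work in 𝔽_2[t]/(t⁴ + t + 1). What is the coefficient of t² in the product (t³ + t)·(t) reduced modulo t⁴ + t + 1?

1

Multiply in 𝔽_2[t]: (t³ + t)·(t) = t⁴ + t².
Reduce using t⁴ ≡ t + 1 (mod t⁴ + t + 1).
Reduced: t² + t + 1.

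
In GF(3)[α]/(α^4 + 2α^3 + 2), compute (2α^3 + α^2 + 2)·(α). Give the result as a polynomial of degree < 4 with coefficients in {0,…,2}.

2α + 2

Multiply in GF(3)[α]: (2α^3 + α^2 + 2)·(α) = 2α^4 + α^3 + 2α.
Reduce using α^4 ≡ α^3 + 1 (mod α^4 + 2α^3 + 2).
Reduced: 2α + 2.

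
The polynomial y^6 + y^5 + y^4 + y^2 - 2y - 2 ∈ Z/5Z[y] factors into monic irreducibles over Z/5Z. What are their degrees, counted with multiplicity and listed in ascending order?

Write h(y) = y^6 + y^5 + y^4 + y^2 - 2y - 2.
Roots in Z/5Z: h(0) = 3; h(1) = 0 → root; h(2) = 0 → root; h(3) = 4; h(4) = 2.
Linear factors from roots: (y - 1), (y - 2).
Complete factorization: h(y) = (y - 2)·(y - 1)^2·(y^3 + y + 1).
Factor degrees with multiplicity: 1 + 1 + 1 + 3 = 6.

1, 1, 1, 3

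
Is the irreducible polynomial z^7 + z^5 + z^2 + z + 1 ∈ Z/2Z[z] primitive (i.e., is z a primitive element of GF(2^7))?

Write f(z) = z^7 + z^5 + z^2 + z + 1.
|GF(2^7)^×| = 2^7 − 1 = 127. Prime factorization: 127 = 127.
f is primitive ⇔ z has order 127 in GF(2)[z]/(f), i.e. z^(127/q) ≠ 1 for each prime q | 127.
z^(1) mod f = z.
None equal 1, so z has full order 127; f is primitive.

Yes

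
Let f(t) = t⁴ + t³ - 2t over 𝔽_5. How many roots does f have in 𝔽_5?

Evaluate at each of the 5 elements of 𝔽_5:
f(0) = 0 → root; f(1) = 0 → root; f(2) = 0 → root; f(3) = 2; f(4) = 2.
Roots: {0, 1, 2}.

3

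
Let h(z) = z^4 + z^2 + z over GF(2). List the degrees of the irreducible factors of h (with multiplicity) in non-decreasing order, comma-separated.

Roots in GF(2): h(0) = 0 → root; h(1) = 1.
Linear factors from roots: (z).
Complete factorization: h(z) = (z)·(z^3 + z + 1).
Factor degrees with multiplicity: 1 + 3 = 4.

1, 3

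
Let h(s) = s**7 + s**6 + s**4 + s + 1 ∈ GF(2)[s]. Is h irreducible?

Yes

Check for roots in GF(2): h(0) = 1; h(1) = 1.
No roots, so no linear factors.
Monic irreducibles of degree 2 over GF(2): s**2 + s + 1.
None of them divide h (all give nonzero remainder).
Monic irreducibles of degree 3 over GF(2): s**3 + s + 1, s**3 + s**2 + 1.
None of them divide h (all give nonzero remainder).
No irreducible factor of degree ≤ 3 exists, so h is irreducible over GF(2).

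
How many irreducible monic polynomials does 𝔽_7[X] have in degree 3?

112

Gauss's count: N_{7}(3) = (1/3) Σ_{d|3} μ(3/d)·7^d.
Divisors of 3: 1, 3; μ(3/d) for each: -1, 1.
Σ = − 7^1 + 7^3 = 336.
N = 336/3 = 112.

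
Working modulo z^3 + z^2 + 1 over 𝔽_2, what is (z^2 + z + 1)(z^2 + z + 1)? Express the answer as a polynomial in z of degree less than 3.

z

Multiply in 𝔽_2[z]: (z^2 + z + 1)·(z^2 + z + 1) = z^4 + z^2 + 1.
Reduce using z^3 ≡ z^2 + 1 (mod z^3 + z^2 + 1).
Reduced: z.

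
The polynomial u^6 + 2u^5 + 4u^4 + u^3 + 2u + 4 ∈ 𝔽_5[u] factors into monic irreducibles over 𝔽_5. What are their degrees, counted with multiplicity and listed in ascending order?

Write g(u) = u^6 + 2u^5 + 4u^4 + u^3 + 2u + 4.
Roots in 𝔽_5: g(0) = 4; g(1) = 4; g(2) = 3; g(3) = 1; g(4) = 4.
Complete factorization: g(u) = (u^6 + 2u^5 + 4u^4 + u^3 + 2u + 4).
Factor degrees with multiplicity: 6 = 6.

6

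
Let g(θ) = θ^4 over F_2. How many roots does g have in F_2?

Evaluate at each of the 2 elements of F_2:
g(0) = 0 → root; g(1) = 1.
Roots: {0}.

1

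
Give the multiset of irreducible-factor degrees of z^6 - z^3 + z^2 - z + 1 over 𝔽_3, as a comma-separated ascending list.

Write f(z) = z^6 - z^3 + z^2 - z + 1.
Roots in 𝔽_3: f(0) = 1; f(1) = 1; f(2) = 2.
Complete factorization: f(z) = (z^2 - z - 1)·(z^4 + z^3 - z^2 - z - 1).
Factor degrees with multiplicity: 2 + 4 = 6.

2, 4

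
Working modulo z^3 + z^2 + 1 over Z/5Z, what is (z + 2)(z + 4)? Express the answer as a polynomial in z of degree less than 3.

Multiply in Z/5Z[z]: (z + 2)·(z + 4) = z^2 + z + 3.
Reduced: z^2 + z + 3.

z^2 + z + 3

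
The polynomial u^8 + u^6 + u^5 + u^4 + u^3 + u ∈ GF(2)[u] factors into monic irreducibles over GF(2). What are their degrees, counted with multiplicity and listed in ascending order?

Write f(u) = u^8 + u^6 + u^5 + u^4 + u^3 + u.
Roots in GF(2): f(0) = 0 → root; f(1) = 0 → root.
Linear factors from roots: (u), (u + 1).
Complete factorization: f(u) = (u)·(u + 1)·(u^2 + u + 1)^3.
Factor degrees with multiplicity: 1 + 1 + 2 + 2 + 2 = 8.

1, 1, 2, 2, 2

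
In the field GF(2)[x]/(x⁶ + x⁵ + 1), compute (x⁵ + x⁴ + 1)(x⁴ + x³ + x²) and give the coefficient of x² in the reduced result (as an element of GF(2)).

Multiply in GF(2)[x]: (x⁵ + x⁴ + 1)·(x⁴ + x³ + x²) = x⁹ + x⁶ + x⁴ + x³ + x².
Reduce using x⁶ ≡ x⁵ + 1 (mod x⁶ + x⁵ + 1).
Reduced: x⁴ + x.

0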